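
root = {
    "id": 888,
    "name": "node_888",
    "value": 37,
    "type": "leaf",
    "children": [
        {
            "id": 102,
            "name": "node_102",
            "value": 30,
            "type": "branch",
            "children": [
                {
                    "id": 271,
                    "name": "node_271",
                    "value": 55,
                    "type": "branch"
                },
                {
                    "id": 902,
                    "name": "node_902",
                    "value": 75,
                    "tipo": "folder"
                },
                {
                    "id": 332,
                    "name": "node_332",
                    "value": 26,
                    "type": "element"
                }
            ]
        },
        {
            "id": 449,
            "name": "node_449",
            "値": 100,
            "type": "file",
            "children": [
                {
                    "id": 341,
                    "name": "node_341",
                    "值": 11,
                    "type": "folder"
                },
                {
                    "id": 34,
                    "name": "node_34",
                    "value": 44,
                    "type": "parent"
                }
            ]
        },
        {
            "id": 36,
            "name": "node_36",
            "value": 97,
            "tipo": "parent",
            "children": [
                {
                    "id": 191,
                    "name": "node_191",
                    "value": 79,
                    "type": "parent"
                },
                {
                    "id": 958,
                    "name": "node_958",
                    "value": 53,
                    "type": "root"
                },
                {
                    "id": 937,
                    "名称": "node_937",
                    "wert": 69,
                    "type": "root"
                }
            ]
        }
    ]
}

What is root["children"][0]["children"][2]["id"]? 332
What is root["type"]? "leaf"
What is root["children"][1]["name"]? "node_449"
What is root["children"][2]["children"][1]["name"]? "node_958"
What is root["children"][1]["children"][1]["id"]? 34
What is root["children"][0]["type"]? "branch"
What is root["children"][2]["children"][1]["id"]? 958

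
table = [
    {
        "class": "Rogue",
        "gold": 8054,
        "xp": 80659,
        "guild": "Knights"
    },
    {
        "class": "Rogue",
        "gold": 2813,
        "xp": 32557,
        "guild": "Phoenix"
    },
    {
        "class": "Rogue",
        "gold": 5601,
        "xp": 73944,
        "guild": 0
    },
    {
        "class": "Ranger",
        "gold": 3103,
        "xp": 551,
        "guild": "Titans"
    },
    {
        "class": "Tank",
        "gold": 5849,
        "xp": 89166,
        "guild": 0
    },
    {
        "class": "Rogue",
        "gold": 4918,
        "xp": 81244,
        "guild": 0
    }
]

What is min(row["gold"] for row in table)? 2813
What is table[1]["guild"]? "Phoenix"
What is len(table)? 6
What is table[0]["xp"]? 80659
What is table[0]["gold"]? 8054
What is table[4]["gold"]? 5849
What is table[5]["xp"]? 81244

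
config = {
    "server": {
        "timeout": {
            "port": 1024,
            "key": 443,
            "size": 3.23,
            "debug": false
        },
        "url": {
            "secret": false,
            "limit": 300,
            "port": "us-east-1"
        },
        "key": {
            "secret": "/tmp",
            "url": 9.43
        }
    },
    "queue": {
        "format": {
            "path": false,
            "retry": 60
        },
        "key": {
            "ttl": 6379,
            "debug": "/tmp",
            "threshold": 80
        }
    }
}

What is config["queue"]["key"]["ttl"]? 6379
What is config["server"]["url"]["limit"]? 300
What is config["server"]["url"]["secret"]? False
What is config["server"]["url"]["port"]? "us-east-1"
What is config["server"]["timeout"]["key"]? 443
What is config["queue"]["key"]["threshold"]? 80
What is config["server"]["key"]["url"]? 9.43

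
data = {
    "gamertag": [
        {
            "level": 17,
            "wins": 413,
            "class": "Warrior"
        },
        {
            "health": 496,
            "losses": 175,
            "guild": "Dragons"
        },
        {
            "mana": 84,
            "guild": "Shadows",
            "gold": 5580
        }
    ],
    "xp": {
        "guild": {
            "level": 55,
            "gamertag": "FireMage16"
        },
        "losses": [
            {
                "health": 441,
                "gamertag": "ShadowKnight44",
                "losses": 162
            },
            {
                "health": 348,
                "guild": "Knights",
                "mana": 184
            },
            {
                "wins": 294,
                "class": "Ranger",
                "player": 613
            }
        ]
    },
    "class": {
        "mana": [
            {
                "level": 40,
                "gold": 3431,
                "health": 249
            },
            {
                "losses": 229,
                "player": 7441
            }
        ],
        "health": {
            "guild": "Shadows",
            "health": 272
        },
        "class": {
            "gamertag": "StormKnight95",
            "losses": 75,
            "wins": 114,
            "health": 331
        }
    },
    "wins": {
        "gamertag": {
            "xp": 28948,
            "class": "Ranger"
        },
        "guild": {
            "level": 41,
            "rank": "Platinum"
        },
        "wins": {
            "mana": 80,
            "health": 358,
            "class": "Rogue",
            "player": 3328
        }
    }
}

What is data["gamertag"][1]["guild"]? "Dragons"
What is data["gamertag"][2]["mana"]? 84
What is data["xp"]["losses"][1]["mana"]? 184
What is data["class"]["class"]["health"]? 331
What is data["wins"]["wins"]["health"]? 358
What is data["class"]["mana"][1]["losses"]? 229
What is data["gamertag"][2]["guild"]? "Shadows"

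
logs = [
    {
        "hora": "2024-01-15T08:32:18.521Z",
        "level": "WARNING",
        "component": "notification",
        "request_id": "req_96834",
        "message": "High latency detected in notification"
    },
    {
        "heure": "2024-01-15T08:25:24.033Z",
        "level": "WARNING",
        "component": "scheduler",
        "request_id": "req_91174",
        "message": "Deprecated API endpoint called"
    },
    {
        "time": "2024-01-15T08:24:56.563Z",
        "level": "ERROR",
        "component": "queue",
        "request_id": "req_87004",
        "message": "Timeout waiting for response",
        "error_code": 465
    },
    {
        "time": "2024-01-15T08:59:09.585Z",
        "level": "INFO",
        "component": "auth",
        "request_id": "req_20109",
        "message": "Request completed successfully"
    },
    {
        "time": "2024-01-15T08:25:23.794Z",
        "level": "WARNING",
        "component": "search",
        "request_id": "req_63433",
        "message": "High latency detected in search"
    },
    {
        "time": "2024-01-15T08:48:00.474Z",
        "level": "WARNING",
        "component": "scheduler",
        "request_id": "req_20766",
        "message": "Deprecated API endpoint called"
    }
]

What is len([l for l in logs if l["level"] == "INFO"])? 1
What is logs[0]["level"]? "WARNING"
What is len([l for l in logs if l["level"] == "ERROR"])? 1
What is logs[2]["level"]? "ERROR"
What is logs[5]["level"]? "WARNING"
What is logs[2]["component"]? "queue"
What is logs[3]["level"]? "INFO"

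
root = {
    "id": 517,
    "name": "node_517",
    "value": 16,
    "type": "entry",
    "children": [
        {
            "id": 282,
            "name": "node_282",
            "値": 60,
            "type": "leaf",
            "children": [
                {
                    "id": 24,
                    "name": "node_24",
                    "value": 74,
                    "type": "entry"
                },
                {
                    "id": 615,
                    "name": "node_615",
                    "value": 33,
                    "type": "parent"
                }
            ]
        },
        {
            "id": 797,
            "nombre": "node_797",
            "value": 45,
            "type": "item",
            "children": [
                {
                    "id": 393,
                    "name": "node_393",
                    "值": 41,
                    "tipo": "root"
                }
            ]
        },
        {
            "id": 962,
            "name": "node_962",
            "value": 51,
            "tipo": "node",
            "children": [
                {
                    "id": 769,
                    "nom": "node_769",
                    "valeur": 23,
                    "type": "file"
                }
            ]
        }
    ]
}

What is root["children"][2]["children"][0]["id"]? 769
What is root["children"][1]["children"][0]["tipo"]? "root"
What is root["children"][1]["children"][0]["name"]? "node_393"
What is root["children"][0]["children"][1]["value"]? 33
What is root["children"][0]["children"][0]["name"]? "node_24"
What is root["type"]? "entry"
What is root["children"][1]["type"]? "item"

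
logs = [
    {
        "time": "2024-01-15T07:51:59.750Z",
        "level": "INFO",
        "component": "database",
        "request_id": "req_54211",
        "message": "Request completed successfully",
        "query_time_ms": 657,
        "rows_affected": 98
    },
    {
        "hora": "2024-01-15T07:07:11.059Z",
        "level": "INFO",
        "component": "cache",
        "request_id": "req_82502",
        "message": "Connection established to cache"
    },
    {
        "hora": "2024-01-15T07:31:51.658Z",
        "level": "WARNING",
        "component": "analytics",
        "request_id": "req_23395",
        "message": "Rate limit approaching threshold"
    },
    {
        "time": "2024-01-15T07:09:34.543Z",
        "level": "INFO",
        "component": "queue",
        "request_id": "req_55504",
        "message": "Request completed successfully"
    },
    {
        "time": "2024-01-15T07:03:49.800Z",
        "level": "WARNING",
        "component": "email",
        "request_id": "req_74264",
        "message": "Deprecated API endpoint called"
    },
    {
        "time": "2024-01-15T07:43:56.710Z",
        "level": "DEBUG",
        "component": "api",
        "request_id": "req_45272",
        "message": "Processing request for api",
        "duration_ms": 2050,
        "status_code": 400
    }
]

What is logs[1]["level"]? "INFO"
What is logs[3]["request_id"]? "req_55504"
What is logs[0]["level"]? "INFO"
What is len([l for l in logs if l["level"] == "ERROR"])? 0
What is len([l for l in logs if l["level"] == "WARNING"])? 2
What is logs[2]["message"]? "Rate limit approaching threshold"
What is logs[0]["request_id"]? "req_54211"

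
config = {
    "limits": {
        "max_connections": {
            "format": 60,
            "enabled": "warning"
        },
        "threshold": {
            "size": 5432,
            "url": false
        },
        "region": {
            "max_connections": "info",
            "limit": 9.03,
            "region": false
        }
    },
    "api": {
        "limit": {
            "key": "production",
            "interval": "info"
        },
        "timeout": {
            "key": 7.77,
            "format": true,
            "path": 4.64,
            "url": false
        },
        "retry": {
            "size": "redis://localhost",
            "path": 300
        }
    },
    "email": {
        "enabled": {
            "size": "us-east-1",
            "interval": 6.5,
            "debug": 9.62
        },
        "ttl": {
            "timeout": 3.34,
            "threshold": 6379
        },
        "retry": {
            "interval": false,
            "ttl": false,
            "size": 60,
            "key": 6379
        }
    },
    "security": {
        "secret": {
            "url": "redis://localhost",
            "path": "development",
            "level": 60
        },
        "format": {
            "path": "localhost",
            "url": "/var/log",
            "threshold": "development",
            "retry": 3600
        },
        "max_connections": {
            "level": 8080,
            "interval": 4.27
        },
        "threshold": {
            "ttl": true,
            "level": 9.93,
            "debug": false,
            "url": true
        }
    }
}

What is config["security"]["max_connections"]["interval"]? 4.27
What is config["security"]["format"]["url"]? "/var/log"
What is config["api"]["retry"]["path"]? 300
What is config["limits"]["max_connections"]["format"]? 60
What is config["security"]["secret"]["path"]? "development"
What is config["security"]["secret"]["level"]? 60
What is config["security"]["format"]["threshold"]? "development"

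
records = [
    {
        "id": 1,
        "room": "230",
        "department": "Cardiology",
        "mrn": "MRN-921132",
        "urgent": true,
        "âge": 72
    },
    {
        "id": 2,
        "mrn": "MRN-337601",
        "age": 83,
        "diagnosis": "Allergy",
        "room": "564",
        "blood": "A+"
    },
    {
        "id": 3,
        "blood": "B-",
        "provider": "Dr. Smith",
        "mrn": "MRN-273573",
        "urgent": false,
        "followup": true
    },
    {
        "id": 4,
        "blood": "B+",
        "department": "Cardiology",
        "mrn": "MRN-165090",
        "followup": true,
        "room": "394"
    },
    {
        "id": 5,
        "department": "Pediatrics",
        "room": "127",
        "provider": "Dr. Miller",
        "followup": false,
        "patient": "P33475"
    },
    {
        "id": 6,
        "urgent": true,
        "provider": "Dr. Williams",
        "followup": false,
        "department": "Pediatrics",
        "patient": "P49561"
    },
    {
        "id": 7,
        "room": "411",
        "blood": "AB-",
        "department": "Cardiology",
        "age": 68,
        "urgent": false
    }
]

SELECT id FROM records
[1, 2, 3, 4, 5, 6, 7]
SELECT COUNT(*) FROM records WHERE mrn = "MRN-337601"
1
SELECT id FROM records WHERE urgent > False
[1, 6]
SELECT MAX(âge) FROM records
72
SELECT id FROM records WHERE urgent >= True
[1, 6]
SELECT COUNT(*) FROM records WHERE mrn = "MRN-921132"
1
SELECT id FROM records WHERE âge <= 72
[1]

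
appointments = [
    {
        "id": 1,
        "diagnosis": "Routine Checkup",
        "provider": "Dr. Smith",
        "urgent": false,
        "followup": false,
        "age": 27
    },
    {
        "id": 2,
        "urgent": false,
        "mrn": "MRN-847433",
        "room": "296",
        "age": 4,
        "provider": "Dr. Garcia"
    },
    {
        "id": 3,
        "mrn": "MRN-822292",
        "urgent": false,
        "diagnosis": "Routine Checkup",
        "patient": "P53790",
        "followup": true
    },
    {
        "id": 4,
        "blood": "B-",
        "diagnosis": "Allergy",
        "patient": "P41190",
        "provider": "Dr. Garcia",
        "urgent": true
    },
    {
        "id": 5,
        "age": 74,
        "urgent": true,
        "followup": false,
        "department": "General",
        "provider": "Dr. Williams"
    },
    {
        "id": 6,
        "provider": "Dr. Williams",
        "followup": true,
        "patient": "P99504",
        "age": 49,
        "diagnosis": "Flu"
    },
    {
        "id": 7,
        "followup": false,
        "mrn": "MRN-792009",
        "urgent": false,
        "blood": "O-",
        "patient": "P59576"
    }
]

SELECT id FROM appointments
[1, 2, 3, 4, 5, 6, 7]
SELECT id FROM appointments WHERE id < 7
[1, 2, 3, 4, 5, 6]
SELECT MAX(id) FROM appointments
7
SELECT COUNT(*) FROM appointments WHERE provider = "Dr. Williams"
2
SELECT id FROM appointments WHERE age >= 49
[5, 6]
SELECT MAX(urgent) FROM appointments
True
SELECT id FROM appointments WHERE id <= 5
[1, 2, 3, 4, 5]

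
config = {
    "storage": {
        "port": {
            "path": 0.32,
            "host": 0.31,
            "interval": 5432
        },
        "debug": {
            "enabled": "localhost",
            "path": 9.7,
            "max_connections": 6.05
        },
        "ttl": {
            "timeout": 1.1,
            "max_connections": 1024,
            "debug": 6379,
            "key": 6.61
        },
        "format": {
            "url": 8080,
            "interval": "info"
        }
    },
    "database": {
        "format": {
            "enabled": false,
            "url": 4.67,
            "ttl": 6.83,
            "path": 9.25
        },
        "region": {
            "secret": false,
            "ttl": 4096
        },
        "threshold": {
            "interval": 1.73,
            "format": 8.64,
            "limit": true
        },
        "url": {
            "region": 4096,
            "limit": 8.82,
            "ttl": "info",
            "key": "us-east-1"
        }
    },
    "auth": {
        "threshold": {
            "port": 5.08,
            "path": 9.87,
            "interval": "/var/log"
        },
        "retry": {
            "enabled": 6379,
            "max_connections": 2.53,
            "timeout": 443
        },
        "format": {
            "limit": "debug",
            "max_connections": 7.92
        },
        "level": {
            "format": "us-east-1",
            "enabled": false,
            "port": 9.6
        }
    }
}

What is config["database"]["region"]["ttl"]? 4096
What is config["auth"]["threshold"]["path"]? 9.87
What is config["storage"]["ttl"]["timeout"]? 1.1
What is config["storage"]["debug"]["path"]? 9.7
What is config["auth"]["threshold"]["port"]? 5.08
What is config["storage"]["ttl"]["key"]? 6.61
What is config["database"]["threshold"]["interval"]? 1.73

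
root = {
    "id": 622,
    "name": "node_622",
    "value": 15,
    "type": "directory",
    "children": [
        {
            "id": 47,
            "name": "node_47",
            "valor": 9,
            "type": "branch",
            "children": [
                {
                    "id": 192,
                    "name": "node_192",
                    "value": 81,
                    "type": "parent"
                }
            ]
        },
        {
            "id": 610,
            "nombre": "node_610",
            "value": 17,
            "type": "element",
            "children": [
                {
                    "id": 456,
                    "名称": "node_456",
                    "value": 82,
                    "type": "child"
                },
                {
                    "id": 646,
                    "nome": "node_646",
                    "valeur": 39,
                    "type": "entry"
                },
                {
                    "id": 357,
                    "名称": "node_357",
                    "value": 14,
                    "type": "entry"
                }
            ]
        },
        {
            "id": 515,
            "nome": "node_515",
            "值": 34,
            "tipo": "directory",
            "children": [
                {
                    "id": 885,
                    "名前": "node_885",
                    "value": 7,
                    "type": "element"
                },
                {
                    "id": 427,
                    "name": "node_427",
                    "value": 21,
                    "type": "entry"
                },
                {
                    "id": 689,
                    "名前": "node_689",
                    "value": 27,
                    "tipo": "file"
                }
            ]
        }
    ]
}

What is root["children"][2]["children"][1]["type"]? "entry"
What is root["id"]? 622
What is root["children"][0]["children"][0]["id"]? 192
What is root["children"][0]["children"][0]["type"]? "parent"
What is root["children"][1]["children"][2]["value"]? 14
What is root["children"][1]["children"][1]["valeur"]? 39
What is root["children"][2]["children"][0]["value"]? 7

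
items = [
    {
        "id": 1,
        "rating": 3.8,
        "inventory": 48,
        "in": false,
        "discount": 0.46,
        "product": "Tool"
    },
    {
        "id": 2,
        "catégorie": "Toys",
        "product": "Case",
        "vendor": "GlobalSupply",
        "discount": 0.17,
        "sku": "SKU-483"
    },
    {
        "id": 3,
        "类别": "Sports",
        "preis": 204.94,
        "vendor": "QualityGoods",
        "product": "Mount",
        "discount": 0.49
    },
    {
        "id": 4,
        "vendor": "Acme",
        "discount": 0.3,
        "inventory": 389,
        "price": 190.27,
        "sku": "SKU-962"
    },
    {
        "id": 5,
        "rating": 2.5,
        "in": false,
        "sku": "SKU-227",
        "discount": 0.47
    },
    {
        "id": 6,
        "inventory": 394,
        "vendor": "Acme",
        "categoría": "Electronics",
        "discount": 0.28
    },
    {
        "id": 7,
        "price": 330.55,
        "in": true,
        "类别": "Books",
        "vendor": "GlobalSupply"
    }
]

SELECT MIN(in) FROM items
False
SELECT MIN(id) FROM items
1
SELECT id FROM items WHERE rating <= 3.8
[1, 5]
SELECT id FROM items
[1, 2, 3, 4, 5, 6, 7]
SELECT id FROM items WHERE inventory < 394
[1, 4]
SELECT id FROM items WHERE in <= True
[1, 5, 7]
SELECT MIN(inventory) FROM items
48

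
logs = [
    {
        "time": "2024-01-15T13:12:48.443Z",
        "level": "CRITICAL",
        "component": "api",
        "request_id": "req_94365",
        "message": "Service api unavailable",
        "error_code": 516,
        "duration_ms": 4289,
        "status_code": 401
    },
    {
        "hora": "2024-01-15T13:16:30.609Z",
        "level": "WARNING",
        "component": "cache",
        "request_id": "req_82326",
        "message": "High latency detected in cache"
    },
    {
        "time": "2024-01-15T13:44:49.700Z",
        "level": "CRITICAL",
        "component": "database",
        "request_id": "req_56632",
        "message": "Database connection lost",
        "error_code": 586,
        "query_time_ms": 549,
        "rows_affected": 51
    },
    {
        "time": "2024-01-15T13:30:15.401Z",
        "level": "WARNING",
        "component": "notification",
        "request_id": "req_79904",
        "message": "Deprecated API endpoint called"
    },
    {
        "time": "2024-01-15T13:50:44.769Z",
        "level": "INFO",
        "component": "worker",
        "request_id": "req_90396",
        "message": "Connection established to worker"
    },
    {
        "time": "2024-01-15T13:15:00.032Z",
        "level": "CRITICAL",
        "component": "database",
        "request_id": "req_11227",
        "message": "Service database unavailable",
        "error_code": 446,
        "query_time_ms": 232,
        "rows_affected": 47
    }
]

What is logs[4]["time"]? "2024-01-15T13:50:44.769Z"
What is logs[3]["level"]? "WARNING"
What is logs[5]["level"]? "CRITICAL"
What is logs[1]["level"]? "WARNING"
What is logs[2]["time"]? "2024-01-15T13:44:49.700Z"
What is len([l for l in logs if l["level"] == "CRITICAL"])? 3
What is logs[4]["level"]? "INFO"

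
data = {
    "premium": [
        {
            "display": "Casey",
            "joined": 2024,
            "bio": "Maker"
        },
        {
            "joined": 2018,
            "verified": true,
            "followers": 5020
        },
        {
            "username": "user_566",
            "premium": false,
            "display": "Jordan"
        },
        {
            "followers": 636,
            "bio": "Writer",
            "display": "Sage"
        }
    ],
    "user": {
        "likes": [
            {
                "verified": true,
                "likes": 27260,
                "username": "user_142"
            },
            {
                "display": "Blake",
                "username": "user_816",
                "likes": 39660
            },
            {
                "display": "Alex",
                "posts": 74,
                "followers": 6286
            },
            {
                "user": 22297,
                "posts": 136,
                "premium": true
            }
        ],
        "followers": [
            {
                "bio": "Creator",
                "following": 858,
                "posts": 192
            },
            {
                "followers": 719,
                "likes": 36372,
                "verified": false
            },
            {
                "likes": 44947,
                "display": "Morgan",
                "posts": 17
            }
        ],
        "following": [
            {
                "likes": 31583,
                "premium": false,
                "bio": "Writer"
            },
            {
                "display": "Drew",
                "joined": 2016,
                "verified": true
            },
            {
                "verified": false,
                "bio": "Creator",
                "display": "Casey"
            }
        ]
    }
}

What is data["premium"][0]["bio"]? "Maker"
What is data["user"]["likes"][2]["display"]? "Alex"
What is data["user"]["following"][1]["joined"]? 2016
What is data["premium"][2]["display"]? "Jordan"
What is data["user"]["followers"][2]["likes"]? 44947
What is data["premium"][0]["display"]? "Casey"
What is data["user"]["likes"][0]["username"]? "user_142"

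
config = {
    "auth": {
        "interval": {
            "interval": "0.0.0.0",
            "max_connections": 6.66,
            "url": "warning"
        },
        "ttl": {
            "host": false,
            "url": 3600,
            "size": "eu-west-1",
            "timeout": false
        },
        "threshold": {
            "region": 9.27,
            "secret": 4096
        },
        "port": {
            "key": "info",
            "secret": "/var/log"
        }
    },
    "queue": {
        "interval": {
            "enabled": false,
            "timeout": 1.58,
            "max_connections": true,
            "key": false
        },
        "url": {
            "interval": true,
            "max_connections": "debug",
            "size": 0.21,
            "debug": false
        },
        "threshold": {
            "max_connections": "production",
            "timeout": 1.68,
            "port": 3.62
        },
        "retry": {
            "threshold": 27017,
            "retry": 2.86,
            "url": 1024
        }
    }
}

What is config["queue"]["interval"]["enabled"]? False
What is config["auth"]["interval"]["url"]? "warning"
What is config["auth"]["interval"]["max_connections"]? 6.66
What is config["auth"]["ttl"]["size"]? "eu-west-1"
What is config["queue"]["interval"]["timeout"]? 1.58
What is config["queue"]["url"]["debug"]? False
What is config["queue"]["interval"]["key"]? False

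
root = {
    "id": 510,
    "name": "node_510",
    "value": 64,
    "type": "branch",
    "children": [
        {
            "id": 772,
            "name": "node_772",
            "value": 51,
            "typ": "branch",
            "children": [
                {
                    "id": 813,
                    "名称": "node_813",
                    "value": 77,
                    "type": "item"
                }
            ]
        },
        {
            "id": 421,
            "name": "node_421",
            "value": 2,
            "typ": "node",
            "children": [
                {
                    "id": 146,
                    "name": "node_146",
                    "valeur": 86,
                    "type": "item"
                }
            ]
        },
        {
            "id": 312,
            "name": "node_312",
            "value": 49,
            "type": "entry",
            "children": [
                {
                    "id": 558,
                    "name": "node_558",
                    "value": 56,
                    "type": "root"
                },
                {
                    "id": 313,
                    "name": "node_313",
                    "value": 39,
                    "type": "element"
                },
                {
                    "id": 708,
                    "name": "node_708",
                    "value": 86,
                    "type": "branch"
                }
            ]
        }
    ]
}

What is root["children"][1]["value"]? 2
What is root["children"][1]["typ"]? "node"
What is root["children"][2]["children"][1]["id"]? 313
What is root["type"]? "branch"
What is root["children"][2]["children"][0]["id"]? 558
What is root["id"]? 510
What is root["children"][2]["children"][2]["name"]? "node_708"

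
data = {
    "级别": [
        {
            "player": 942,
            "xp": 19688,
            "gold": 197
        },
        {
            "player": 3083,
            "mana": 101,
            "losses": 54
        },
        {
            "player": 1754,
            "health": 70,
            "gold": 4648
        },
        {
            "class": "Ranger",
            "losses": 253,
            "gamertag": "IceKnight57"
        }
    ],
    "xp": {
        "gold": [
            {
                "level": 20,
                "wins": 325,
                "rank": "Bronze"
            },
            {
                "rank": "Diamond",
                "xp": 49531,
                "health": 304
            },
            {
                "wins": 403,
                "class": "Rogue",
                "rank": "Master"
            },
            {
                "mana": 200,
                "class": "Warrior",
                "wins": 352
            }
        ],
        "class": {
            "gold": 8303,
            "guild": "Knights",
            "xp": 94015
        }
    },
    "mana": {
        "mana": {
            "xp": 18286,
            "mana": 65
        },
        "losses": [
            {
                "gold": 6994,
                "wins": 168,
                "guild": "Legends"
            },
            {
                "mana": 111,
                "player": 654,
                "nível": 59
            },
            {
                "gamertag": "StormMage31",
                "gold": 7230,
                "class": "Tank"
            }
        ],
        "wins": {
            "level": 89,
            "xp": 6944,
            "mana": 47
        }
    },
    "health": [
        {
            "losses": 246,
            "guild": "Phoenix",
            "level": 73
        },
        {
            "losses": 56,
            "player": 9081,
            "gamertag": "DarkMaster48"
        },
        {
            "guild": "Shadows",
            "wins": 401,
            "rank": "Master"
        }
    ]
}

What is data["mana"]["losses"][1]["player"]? 654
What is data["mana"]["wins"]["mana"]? 47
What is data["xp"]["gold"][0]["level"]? 20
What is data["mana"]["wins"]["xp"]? 6944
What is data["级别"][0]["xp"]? 19688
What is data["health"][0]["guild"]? "Phoenix"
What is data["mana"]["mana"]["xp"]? 18286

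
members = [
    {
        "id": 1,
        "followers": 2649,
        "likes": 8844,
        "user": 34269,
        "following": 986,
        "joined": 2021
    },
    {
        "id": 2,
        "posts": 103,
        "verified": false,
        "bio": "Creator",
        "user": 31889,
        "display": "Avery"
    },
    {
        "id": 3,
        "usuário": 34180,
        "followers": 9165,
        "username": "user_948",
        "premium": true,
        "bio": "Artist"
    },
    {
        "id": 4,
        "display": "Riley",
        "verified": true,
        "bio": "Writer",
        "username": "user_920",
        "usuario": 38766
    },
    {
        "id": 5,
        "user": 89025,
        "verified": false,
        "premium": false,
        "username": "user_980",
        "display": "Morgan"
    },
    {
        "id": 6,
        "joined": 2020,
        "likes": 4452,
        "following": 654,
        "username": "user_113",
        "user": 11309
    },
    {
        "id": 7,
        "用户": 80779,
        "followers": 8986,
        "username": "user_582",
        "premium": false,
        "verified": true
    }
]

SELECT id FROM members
[1, 2, 3, 4, 5, 6, 7]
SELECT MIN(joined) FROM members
2020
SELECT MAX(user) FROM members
89025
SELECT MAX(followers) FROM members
9165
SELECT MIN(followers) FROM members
2649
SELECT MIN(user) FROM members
11309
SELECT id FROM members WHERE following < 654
[]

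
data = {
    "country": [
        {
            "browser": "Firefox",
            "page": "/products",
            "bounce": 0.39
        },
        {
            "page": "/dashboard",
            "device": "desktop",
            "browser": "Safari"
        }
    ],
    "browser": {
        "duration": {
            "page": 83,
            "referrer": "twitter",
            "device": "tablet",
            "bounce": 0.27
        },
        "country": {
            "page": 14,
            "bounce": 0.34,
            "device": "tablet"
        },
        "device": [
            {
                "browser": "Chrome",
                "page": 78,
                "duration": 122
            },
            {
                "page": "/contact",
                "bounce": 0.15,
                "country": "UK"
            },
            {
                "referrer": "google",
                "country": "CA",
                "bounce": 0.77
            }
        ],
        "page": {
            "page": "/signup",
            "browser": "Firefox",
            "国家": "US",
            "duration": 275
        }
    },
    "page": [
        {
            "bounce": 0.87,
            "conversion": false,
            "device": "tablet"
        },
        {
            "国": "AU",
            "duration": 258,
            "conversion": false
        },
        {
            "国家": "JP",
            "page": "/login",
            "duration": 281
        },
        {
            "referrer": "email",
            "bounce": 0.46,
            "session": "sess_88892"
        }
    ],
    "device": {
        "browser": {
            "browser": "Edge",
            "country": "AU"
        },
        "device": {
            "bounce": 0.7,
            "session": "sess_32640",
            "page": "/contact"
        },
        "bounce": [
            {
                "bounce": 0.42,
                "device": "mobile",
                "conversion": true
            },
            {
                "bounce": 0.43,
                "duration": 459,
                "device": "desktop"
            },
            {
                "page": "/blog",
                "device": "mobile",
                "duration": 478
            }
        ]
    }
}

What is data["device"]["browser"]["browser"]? "Edge"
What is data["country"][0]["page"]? "/products"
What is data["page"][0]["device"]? "tablet"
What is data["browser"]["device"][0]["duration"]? 122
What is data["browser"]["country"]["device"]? "tablet"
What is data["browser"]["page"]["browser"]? "Firefox"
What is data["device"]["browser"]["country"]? "AU"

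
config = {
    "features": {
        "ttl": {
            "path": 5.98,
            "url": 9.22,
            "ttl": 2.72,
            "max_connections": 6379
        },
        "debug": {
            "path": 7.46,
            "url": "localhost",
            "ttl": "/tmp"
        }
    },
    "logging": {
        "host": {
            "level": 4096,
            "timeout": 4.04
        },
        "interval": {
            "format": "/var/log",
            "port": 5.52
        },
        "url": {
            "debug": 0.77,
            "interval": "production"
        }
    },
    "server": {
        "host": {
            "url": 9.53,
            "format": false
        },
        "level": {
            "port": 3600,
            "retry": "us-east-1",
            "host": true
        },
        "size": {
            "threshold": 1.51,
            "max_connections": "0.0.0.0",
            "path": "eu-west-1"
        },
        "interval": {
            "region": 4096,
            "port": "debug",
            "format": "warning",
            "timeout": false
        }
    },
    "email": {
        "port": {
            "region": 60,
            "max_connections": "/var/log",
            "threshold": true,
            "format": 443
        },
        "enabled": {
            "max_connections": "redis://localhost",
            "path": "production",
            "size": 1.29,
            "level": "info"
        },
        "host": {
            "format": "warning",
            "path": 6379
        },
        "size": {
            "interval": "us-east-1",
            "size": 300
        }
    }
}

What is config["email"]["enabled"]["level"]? "info"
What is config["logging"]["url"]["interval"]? "production"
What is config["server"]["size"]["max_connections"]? "0.0.0.0"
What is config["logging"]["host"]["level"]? 4096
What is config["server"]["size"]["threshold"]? 1.51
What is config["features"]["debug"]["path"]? 7.46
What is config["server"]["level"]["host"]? True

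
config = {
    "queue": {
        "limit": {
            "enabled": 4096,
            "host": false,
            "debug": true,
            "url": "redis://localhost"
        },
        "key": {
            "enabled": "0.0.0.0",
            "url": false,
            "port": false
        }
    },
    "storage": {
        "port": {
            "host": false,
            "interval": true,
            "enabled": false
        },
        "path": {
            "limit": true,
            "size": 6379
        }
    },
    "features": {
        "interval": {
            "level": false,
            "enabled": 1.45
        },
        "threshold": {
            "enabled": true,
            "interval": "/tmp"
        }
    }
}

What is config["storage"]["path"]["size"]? 6379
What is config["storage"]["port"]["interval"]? True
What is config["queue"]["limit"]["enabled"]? 4096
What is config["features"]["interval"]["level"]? False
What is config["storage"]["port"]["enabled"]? False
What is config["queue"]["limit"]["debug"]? True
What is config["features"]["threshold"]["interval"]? "/tmp"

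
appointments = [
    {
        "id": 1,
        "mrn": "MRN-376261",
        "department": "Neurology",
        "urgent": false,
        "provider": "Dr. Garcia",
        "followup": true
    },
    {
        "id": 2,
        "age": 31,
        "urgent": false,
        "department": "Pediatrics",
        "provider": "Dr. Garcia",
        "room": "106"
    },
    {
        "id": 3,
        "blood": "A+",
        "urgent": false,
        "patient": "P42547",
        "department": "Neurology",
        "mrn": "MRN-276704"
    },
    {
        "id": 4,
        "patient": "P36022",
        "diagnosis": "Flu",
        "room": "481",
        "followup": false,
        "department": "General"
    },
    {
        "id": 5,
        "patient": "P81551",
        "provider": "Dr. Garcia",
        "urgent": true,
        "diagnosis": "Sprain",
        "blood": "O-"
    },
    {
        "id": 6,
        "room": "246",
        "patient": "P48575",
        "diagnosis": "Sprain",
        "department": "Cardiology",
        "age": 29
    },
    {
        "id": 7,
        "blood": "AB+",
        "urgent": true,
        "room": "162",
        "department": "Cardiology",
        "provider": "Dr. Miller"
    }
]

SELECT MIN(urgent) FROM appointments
False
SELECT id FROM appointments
[1, 2, 3, 4, 5, 6, 7]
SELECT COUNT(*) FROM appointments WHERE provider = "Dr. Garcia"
3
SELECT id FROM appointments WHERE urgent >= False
[1, 2, 3, 5, 7]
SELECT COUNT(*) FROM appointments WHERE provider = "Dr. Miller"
1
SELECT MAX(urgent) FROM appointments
True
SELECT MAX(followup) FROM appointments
True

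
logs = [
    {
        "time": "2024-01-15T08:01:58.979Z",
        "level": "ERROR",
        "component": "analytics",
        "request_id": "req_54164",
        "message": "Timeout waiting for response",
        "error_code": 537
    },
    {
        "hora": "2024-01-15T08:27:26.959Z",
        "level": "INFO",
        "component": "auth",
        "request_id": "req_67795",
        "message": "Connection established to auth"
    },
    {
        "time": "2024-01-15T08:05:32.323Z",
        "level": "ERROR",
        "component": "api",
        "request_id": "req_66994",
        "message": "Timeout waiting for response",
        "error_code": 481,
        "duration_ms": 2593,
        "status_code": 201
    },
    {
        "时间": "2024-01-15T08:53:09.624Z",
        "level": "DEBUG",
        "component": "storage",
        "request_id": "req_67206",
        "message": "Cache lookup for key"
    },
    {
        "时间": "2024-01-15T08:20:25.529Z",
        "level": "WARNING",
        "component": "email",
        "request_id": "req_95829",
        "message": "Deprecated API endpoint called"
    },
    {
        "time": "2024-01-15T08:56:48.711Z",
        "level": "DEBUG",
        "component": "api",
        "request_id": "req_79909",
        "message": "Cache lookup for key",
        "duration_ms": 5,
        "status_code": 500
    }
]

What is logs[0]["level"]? "ERROR"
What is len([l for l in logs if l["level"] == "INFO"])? 1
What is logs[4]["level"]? "WARNING"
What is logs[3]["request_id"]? "req_67206"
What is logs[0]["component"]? "analytics"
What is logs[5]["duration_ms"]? 5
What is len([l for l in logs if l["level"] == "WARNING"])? 1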